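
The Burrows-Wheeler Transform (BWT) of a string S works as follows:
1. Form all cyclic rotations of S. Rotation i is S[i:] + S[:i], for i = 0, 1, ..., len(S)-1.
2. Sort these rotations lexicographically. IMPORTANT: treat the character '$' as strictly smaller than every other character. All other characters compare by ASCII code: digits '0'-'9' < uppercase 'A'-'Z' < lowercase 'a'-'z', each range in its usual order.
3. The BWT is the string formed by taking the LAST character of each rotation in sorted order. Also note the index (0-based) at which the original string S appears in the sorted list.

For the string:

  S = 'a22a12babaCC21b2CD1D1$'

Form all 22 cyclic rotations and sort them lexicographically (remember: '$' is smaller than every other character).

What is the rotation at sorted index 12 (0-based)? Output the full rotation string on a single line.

All 22 rotations (rotation i = S[i:]+S[:i]):
  rot[0] = a22a12babaCC21b2CD1D1$
  rot[1] = 22a12babaCC21b2CD1D1$a
  rot[2] = 2a12babaCC21b2CD1D1$a2
  rot[3] = a12babaCC21b2CD1D1$a22
  rot[4] = 12babaCC21b2CD1D1$a22a
  rot[5] = 2babaCC21b2CD1D1$a22a1
  rot[6] = babaCC21b2CD1D1$a22a12
  rot[7] = abaCC21b2CD1D1$a22a12b
  rot[8] = baCC21b2CD1D1$a22a12ba
  rot[9] = aCC21b2CD1D1$a22a12bab
  rot[10] = CC21b2CD1D1$a22a12baba
  rot[11] = C21b2CD1D1$a22a12babaC
  rot[12] = 21b2CD1D1$a22a12babaCC
  rot[13] = 1b2CD1D1$a22a12babaCC2
  rot[14] = b2CD1D1$a22a12babaCC21
  rot[15] = 2CD1D1$a22a12babaCC21b
  rot[16] = CD1D1$a22a12babaCC21b2
  rot[17] = D1D1$a22a12babaCC21b2C
  rot[18] = 1D1$a22a12babaCC21b2CD
  rot[19] = D1$a22a12babaCC21b2CD1
  rot[20] = 1$a22a12babaCC21b2CD1D
  rot[21] = $a22a12babaCC21b2CD1D1
Sorted (with $ < everything):
  sorted[0] = $a22a12babaCC21b2CD1D1
  sorted[1] = 1$a22a12babaCC21b2CD1D
  sorted[2] = 12babaCC21b2CD1D1$a22a
  sorted[3] = 1D1$a22a12babaCC21b2CD
  sorted[4] = 1b2CD1D1$a22a12babaCC2
  sorted[5] = 21b2CD1D1$a22a12babaCC
  sorted[6] = 22a12babaCC21b2CD1D1$a
  sorted[7] = 2CD1D1$a22a12babaCC21b
  sorted[8] = 2a12babaCC21b2CD1D1$a2
  sorted[9] = 2babaCC21b2CD1D1$a22a1
  sorted[10] = C21b2CD1D1$a22a12babaC
  sorted[11] = CC21b2CD1D1$a22a12baba
  sorted[12] = CD1D1$a22a12babaCC21b2
  sorted[13] = D1$a22a12babaCC21b2CD1
  sorted[14] = D1D1$a22a12babaCC21b2C
  sorted[15] = a12babaCC21b2CD1D1$a22
  sorted[16] = a22a12babaCC21b2CD1D1$
  sorted[17] = aCC21b2CD1D1$a22a12bab
  sorted[18] = abaCC21b2CD1D1$a22a12b
  sorted[19] = b2CD1D1$a22a12babaCC21
  sorted[20] = baCC21b2CD1D1$a22a12ba
  sorted[21] = babaCC21b2CD1D1$a22a12
sorted[12] = CD1D1$a22a12babaCC21b2

Answer: CD1D1$a22a12babaCC21b2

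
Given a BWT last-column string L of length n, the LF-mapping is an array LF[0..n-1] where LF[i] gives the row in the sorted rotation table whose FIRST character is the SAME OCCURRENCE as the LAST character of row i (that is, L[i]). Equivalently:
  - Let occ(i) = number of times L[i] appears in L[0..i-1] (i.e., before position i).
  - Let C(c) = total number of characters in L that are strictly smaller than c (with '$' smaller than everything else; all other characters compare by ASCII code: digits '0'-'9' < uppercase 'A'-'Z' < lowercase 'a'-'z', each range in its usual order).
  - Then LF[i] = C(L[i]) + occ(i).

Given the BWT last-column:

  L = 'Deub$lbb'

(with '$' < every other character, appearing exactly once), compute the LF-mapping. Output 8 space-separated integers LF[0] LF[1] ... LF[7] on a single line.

Answer: 1 5 7 2 0 6 3 4

Derivation:
Char counts: '$':1, 'D':1, 'b':3, 'e':1, 'l':1, 'u':1
C (first-col start): C('$')=0, C('D')=1, C('b')=2, C('e')=5, C('l')=6, C('u')=7
L[0]='D': occ=0, LF[0]=C('D')+0=1+0=1
L[1]='e': occ=0, LF[1]=C('e')+0=5+0=5
L[2]='u': occ=0, LF[2]=C('u')+0=7+0=7
L[3]='b': occ=0, LF[3]=C('b')+0=2+0=2
L[4]='$': occ=0, LF[4]=C('$')+0=0+0=0
L[5]='l': occ=0, LF[5]=C('l')+0=6+0=6
L[6]='b': occ=1, LF[6]=C('b')+1=2+1=3
L[7]='b': occ=2, LF[7]=C('b')+2=2+2=4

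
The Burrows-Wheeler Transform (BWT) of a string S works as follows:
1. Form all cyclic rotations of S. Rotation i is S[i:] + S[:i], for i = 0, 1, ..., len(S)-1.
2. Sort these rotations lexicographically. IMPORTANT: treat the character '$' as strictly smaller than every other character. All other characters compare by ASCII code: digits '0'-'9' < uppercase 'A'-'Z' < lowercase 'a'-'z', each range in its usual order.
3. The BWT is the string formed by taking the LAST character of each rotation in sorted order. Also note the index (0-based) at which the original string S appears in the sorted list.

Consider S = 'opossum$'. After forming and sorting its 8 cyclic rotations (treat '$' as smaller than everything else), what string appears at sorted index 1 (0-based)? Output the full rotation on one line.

All 8 rotations (rotation i = S[i:]+S[:i]):
  rot[0] = opossum$
  rot[1] = possum$o
  rot[2] = ossum$op
  rot[3] = ssum$opo
  rot[4] = sum$opos
  rot[5] = um$oposs
  rot[6] = m$opossu
  rot[7] = $opossum
Sorted (with $ < everything):
  sorted[0] = $opossum
  sorted[1] = m$opossu
  sorted[2] = opossum$
  sorted[3] = ossum$op
  sorted[4] = possum$o
  sorted[5] = ssum$opo
  sorted[6] = sum$opos
  sorted[7] = um$oposs
sorted[1] = m$opossu

Answer: m$opossu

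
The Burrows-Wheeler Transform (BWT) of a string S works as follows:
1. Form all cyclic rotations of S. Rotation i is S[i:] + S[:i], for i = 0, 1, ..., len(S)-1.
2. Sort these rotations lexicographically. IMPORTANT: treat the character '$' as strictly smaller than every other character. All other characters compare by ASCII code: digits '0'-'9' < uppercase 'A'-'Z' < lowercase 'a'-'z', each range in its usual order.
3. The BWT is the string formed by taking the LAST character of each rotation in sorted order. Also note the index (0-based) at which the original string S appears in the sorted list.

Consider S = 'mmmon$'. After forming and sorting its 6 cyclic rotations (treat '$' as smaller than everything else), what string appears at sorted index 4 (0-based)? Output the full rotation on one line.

Answer: n$mmmo

Derivation:
All 6 rotations (rotation i = S[i:]+S[:i]):
  rot[0] = mmmon$
  rot[1] = mmon$m
  rot[2] = mon$mm
  rot[3] = on$mmm
  rot[4] = n$mmmo
  rot[5] = $mmmon
Sorted (with $ < everything):
  sorted[0] = $mmmon
  sorted[1] = mmmon$
  sorted[2] = mmon$m
  sorted[3] = mon$mm
  sorted[4] = n$mmmo
  sorted[5] = on$mmm
sorted[4] = n$mmmo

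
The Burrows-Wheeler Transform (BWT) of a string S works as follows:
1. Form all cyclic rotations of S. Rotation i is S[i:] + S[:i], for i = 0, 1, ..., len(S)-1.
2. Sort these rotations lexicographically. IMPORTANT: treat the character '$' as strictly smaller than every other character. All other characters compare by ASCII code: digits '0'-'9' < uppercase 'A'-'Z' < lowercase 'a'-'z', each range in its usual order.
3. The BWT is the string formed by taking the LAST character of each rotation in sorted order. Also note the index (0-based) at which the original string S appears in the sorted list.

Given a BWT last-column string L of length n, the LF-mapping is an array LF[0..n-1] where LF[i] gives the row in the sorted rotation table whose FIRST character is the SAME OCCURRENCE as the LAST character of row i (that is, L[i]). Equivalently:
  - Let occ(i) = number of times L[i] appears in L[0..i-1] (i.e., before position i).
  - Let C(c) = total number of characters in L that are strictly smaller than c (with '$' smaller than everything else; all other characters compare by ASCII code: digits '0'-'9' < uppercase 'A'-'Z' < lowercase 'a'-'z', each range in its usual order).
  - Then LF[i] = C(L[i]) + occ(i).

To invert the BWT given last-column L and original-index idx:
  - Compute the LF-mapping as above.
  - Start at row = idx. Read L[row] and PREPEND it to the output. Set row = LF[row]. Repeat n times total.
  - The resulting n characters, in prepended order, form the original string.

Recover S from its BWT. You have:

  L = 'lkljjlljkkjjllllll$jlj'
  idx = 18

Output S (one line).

Answer: llljjkkkjjjlllljllljl$

Derivation:
LF mapping: 11 8 12 1 2 13 14 3 9 10 4 5 15 16 17 18 19 20 0 6 21 7
Walk LF starting at row 18, prepending L[row]:
  step 1: row=18, L[18]='$', prepend. Next row=LF[18]=0
  step 2: row=0, L[0]='l', prepend. Next row=LF[0]=11
  step 3: row=11, L[11]='j', prepend. Next row=LF[11]=5
  step 4: row=5, L[5]='l', prepend. Next row=LF[5]=13
  step 5: row=13, L[13]='l', prepend. Next row=LF[13]=16
  step 6: row=16, L[16]='l', prepend. Next row=LF[16]=19
  step 7: row=19, L[19]='j', prepend. Next row=LF[19]=6
  step 8: row=6, L[6]='l', prepend. Next row=LF[6]=14
  step 9: row=14, L[14]='l', prepend. Next row=LF[14]=17
  step 10: row=17, L[17]='l', prepend. Next row=LF[17]=20
  step 11: row=20, L[20]='l', prepend. Next row=LF[20]=21
  step 12: row=21, L[21]='j', prepend. Next row=LF[21]=7
  step 13: row=7, L[7]='j', prepend. Next row=LF[7]=3
  step 14: row=3, L[3]='j', prepend. Next row=LF[3]=1
  step 15: row=1, L[1]='k', prepend. Next row=LF[1]=8
  step 16: row=8, L[8]='k', prepend. Next row=LF[8]=9
  step 17: row=9, L[9]='k', prepend. Next row=LF[9]=10
  step 18: row=10, L[10]='j', prepend. Next row=LF[10]=4
  step 19: row=4, L[4]='j', prepend. Next row=LF[4]=2
  step 20: row=2, L[2]='l', prepend. Next row=LF[2]=12
  step 21: row=12, L[12]='l', prepend. Next row=LF[12]=15
  step 22: row=15, L[15]='l', prepend. Next row=LF[15]=18
Reversed output: llljjkkkjjjlllljllljl$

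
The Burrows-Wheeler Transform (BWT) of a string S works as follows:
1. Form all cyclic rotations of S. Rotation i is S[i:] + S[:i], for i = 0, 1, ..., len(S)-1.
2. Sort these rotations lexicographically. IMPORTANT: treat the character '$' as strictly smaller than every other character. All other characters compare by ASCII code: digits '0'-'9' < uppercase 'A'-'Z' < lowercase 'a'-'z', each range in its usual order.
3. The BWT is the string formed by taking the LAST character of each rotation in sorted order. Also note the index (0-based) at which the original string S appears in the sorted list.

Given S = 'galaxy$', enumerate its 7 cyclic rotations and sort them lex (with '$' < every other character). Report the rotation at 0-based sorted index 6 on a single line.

All 7 rotations (rotation i = S[i:]+S[:i]):
  rot[0] = galaxy$
  rot[1] = alaxy$g
  rot[2] = laxy$ga
  rot[3] = axy$gal
  rot[4] = xy$gala
  rot[5] = y$galax
  rot[6] = $galaxy
Sorted (with $ < everything):
  sorted[0] = $galaxy
  sorted[1] = alaxy$g
  sorted[2] = axy$gal
  sorted[3] = galaxy$
  sorted[4] = laxy$ga
  sorted[5] = xy$gala
  sorted[6] = y$galax
sorted[6] = y$galax

Answer: y$galax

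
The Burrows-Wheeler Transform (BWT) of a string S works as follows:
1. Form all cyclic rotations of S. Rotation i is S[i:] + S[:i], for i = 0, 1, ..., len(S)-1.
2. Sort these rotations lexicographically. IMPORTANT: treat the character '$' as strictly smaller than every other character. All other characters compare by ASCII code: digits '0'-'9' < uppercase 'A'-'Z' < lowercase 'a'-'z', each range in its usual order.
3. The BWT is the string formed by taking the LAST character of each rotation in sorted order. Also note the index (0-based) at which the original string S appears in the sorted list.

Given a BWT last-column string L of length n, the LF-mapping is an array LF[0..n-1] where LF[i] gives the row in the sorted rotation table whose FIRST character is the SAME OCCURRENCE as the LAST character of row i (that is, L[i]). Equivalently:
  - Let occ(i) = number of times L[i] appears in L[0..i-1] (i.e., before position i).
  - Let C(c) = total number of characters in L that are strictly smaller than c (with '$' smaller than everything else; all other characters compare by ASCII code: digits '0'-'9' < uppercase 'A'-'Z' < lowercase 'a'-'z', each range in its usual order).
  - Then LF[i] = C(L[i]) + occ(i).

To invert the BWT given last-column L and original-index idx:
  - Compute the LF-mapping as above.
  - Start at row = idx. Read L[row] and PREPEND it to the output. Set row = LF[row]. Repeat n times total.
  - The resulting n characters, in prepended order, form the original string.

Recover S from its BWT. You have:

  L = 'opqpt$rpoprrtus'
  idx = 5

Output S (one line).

Answer: pqorprrsuttppo$

Derivation:
LF mapping: 1 3 7 4 12 0 8 5 2 6 9 10 13 14 11
Walk LF starting at row 5, prepending L[row]:
  step 1: row=5, L[5]='$', prepend. Next row=LF[5]=0
  step 2: row=0, L[0]='o', prepend. Next row=LF[0]=1
  step 3: row=1, L[1]='p', prepend. Next row=LF[1]=3
  step 4: row=3, L[3]='p', prepend. Next row=LF[3]=4
  step 5: row=4, L[4]='t', prepend. Next row=LF[4]=12
  step 6: row=12, L[12]='t', prepend. Next row=LF[12]=13
  step 7: row=13, L[13]='u', prepend. Next row=LF[13]=14
  step 8: row=14, L[14]='s', prepend. Next row=LF[14]=11
  step 9: row=11, L[11]='r', prepend. Next row=LF[11]=10
  step 10: row=10, L[10]='r', prepend. Next row=LF[10]=9
  step 11: row=9, L[9]='p', prepend. Next row=LF[9]=6
  step 12: row=6, L[6]='r', prepend. Next row=LF[6]=8
  step 13: row=8, L[8]='o', prepend. Next row=LF[8]=2
  step 14: row=2, L[2]='q', prepend. Next row=LF[2]=7
  step 15: row=7, L[7]='p', prepend. Next row=LF[7]=5
Reversed output: pqorprrsuttppo$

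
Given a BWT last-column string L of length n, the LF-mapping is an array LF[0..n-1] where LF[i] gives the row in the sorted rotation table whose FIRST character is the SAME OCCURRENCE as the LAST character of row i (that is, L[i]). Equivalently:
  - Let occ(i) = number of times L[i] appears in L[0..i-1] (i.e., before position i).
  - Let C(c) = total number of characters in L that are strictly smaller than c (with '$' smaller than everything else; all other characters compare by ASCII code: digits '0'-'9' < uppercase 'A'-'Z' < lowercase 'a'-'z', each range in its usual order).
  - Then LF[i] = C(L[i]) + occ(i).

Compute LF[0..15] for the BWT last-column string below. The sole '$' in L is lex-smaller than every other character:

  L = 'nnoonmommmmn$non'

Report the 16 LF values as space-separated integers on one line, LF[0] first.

Answer: 6 7 12 13 8 1 14 2 3 4 5 9 0 10 15 11

Derivation:
Char counts: '$':1, 'm':5, 'n':6, 'o':4
C (first-col start): C('$')=0, C('m')=1, C('n')=6, C('o')=12
L[0]='n': occ=0, LF[0]=C('n')+0=6+0=6
L[1]='n': occ=1, LF[1]=C('n')+1=6+1=7
L[2]='o': occ=0, LF[2]=C('o')+0=12+0=12
L[3]='o': occ=1, LF[3]=C('o')+1=12+1=13
L[4]='n': occ=2, LF[4]=C('n')+2=6+2=8
L[5]='m': occ=0, LF[5]=C('m')+0=1+0=1
L[6]='o': occ=2, LF[6]=C('o')+2=12+2=14
L[7]='m': occ=1, LF[7]=C('m')+1=1+1=2
L[8]='m': occ=2, LF[8]=C('m')+2=1+2=3
L[9]='m': occ=3, LF[9]=C('m')+3=1+3=4
L[10]='m': occ=4, LF[10]=C('m')+4=1+4=5
L[11]='n': occ=3, LF[11]=C('n')+3=6+3=9
L[12]='$': occ=0, LF[12]=C('$')+0=0+0=0
L[13]='n': occ=4, LF[13]=C('n')+4=6+4=10
L[14]='o': occ=3, LF[14]=C('o')+3=12+3=15
L[15]='n': occ=5, LF[15]=C('n')+5=6+5=11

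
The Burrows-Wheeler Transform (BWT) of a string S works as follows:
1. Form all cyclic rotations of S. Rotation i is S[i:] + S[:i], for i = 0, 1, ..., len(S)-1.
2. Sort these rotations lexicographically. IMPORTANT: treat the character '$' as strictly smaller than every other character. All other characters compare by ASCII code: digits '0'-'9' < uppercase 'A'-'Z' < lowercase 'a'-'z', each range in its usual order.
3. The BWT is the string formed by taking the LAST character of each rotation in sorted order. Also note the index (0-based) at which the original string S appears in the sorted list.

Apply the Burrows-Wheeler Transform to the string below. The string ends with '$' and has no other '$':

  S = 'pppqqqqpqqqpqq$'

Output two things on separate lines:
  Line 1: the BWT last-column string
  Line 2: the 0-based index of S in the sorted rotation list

Answer: q$pqqpqqqpqqpqp
1

Derivation:
All 15 rotations (rotation i = S[i:]+S[:i]):
  rot[0] = pppqqqqpqqqpqq$
  rot[1] = ppqqqqpqqqpqq$p
  rot[2] = pqqqqpqqqpqq$pp
  rot[3] = qqqqpqqqpqq$ppp
  rot[4] = qqqpqqqpqq$pppq
  rot[5] = qqpqqqpqq$pppqq
  rot[6] = qpqqqpqq$pppqqq
  rot[7] = pqqqpqq$pppqqqq
  rot[8] = qqqpqq$pppqqqqp
  rot[9] = qqpqq$pppqqqqpq
  rot[10] = qpqq$pppqqqqpqq
  rot[11] = pqq$pppqqqqpqqq
  rot[12] = qq$pppqqqqpqqqp
  rot[13] = q$pppqqqqpqqqpq
  rot[14] = $pppqqqqpqqqpqq
Sorted (with $ < everything):
  sorted[0] = $pppqqqqpqqqpqq  (last char: 'q')
  sorted[1] = pppqqqqpqqqpqq$  (last char: '$')
  sorted[2] = ppqqqqpqqqpqq$p  (last char: 'p')
  sorted[3] = pqq$pppqqqqpqqq  (last char: 'q')
  sorted[4] = pqqqpqq$pppqqqq  (last char: 'q')
  sorted[5] = pqqqqpqqqpqq$pp  (last char: 'p')
  sorted[6] = q$pppqqqqpqqqpq  (last char: 'q')
  sorted[7] = qpqq$pppqqqqpqq  (last char: 'q')
  sorted[8] = qpqqqpqq$pppqqq  (last char: 'q')
  sorted[9] = qq$pppqqqqpqqqp  (last char: 'p')
  sorted[10] = qqpqq$pppqqqqpq  (last char: 'q')
  sorted[11] = qqpqqqpqq$pppqq  (last char: 'q')
  sorted[12] = qqqpqq$pppqqqqp  (last char: 'p')
  sorted[13] = qqqpqqqpqq$pppq  (last char: 'q')
  sorted[14] = qqqqpqqqpqq$ppp  (last char: 'p')
Last column: q$pqqpqqqpqqpqp
Original string S is at sorted index 1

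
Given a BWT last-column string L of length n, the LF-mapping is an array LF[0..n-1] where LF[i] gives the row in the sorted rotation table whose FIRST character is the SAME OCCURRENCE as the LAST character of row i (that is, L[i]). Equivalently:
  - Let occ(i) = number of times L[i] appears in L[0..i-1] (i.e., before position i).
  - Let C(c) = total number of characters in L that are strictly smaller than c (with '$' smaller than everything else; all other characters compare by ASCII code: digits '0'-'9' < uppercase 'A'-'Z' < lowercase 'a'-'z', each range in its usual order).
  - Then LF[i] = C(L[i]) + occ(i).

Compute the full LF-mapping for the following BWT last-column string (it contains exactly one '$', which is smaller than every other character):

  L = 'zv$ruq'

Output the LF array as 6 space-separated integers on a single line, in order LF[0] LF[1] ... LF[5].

Char counts: '$':1, 'q':1, 'r':1, 'u':1, 'v':1, 'z':1
C (first-col start): C('$')=0, C('q')=1, C('r')=2, C('u')=3, C('v')=4, C('z')=5
L[0]='z': occ=0, LF[0]=C('z')+0=5+0=5
L[1]='v': occ=0, LF[1]=C('v')+0=4+0=4
L[2]='$': occ=0, LF[2]=C('$')+0=0+0=0
L[3]='r': occ=0, LF[3]=C('r')+0=2+0=2
L[4]='u': occ=0, LF[4]=C('u')+0=3+0=3
L[5]='q': occ=0, LF[5]=C('q')+0=1+0=1

Answer: 5 4 0 2 3 1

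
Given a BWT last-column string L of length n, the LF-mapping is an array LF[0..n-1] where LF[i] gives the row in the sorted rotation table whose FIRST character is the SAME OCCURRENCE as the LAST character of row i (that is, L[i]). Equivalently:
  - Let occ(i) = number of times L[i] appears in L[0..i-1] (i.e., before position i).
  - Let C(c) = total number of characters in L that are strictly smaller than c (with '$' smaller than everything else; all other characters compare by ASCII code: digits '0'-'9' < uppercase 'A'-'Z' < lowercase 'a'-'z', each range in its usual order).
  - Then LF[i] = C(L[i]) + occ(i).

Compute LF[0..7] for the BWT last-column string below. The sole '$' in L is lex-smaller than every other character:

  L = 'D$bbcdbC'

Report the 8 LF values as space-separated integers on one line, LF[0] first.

Answer: 2 0 3 4 6 7 5 1

Derivation:
Char counts: '$':1, 'C':1, 'D':1, 'b':3, 'c':1, 'd':1
C (first-col start): C('$')=0, C('C')=1, C('D')=2, C('b')=3, C('c')=6, C('d')=7
L[0]='D': occ=0, LF[0]=C('D')+0=2+0=2
L[1]='$': occ=0, LF[1]=C('$')+0=0+0=0
L[2]='b': occ=0, LF[2]=C('b')+0=3+0=3
L[3]='b': occ=1, LF[3]=C('b')+1=3+1=4
L[4]='c': occ=0, LF[4]=C('c')+0=6+0=6
L[5]='d': occ=0, LF[5]=C('d')+0=7+0=7
L[6]='b': occ=2, LF[6]=C('b')+2=3+2=5
L[7]='C': occ=0, LF[7]=C('C')+0=1+0=1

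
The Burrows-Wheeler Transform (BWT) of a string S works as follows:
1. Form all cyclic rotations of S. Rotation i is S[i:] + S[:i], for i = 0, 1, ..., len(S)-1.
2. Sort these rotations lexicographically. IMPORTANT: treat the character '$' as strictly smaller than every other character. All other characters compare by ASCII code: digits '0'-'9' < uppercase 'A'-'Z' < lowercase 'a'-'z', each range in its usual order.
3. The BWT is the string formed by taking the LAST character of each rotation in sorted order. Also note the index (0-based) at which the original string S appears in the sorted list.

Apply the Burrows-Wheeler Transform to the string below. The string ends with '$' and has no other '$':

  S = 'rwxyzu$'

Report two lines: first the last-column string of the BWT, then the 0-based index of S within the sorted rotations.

Answer: u$zrwxy
1

Derivation:
All 7 rotations (rotation i = S[i:]+S[:i]):
  rot[0] = rwxyzu$
  rot[1] = wxyzu$r
  rot[2] = xyzu$rw
  rot[3] = yzu$rwx
  rot[4] = zu$rwxy
  rot[5] = u$rwxyz
  rot[6] = $rwxyzu
Sorted (with $ < everything):
  sorted[0] = $rwxyzu  (last char: 'u')
  sorted[1] = rwxyzu$  (last char: '$')
  sorted[2] = u$rwxyz  (last char: 'z')
  sorted[3] = wxyzu$r  (last char: 'r')
  sorted[4] = xyzu$rw  (last char: 'w')
  sorted[5] = yzu$rwx  (last char: 'x')
  sorted[6] = zu$rwxy  (last char: 'y')
Last column: u$zrwxy
Original string S is at sorted index 1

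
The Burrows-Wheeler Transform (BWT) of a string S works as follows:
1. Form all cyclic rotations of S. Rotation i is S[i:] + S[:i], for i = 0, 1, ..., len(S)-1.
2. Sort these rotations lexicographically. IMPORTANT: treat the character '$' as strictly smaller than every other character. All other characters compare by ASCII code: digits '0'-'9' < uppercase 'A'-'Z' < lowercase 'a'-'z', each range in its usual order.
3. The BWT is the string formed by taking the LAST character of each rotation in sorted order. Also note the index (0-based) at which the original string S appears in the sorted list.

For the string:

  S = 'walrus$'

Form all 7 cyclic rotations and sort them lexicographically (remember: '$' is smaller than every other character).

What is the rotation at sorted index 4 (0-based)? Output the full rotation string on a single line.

All 7 rotations (rotation i = S[i:]+S[:i]):
  rot[0] = walrus$
  rot[1] = alrus$w
  rot[2] = lrus$wa
  rot[3] = rus$wal
  rot[4] = us$walr
  rot[5] = s$walru
  rot[6] = $walrus
Sorted (with $ < everything):
  sorted[0] = $walrus
  sorted[1] = alrus$w
  sorted[2] = lrus$wa
  sorted[3] = rus$wal
  sorted[4] = s$walru
  sorted[5] = us$walr
  sorted[6] = walrus$
sorted[4] = s$walru

Answer: s$walru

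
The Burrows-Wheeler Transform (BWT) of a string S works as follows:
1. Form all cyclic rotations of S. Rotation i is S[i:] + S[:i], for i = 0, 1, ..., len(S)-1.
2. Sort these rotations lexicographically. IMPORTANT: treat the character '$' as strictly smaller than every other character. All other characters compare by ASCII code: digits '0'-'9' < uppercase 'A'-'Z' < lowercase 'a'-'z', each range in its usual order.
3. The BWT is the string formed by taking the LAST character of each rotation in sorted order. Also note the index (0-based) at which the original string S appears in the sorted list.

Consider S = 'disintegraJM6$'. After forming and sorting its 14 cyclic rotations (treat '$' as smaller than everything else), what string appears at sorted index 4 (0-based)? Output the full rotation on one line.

Answer: aJM6$disintegr

Derivation:
All 14 rotations (rotation i = S[i:]+S[:i]):
  rot[0] = disintegraJM6$
  rot[1] = isintegraJM6$d
  rot[2] = sintegraJM6$di
  rot[3] = integraJM6$dis
  rot[4] = ntegraJM6$disi
  rot[5] = tegraJM6$disin
  rot[6] = egraJM6$disint
  rot[7] = graJM6$disinte
  rot[8] = raJM6$disinteg
  rot[9] = aJM6$disintegr
  rot[10] = JM6$disintegra
  rot[11] = M6$disintegraJ
  rot[12] = 6$disintegraJM
  rot[13] = $disintegraJM6
Sorted (with $ < everything):
  sorted[0] = $disintegraJM6
  sorted[1] = 6$disintegraJM
  sorted[2] = JM6$disintegra
  sorted[3] = M6$disintegraJ
  sorted[4] = aJM6$disintegr
  sorted[5] = disintegraJM6$
  sorted[6] = egraJM6$disint
  sorted[7] = graJM6$disinte
  sorted[8] = integraJM6$dis
  sorted[9] = isintegraJM6$d
  sorted[10] = ntegraJM6$disi
  sorted[11] = raJM6$disinteg
  sorted[12] = sintegraJM6$di
  sorted[13] = tegraJM6$disin
sorted[4] = aJM6$disintegr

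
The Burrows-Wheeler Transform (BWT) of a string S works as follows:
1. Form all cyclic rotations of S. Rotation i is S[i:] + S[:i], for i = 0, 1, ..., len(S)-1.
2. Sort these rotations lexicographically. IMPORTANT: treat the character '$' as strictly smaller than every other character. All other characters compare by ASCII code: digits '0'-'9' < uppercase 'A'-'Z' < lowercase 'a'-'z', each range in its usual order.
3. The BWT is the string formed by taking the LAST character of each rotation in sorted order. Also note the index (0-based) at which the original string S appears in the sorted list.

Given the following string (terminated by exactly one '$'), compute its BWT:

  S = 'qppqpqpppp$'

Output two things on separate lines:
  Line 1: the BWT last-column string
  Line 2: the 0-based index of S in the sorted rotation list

Answer: ppppqqqpp$p
9

Derivation:
All 11 rotations (rotation i = S[i:]+S[:i]):
  rot[0] = qppqpqpppp$
  rot[1] = ppqpqpppp$q
  rot[2] = pqpqpppp$qp
  rot[3] = qpqpppp$qpp
  rot[4] = pqpppp$qppq
  rot[5] = qpppp$qppqp
  rot[6] = pppp$qppqpq
  rot[7] = ppp$qppqpqp
  rot[8] = pp$qppqpqpp
  rot[9] = p$qppqpqppp
  rot[10] = $qppqpqpppp
Sorted (with $ < everything):
  sorted[0] = $qppqpqpppp  (last char: 'p')
  sorted[1] = p$qppqpqppp  (last char: 'p')
  sorted[2] = pp$qppqpqpp  (last char: 'p')
  sorted[3] = ppp$qppqpqp  (last char: 'p')
  sorted[4] = pppp$qppqpq  (last char: 'q')
  sorted[5] = ppqpqpppp$q  (last char: 'q')
  sorted[6] = pqpppp$qppq  (last char: 'q')
  sorted[7] = pqpqpppp$qp  (last char: 'p')
  sorted[8] = qpppp$qppqp  (last char: 'p')
  sorted[9] = qppqpqpppp$  (last char: '$')
  sorted[10] = qpqpppp$qpp  (last char: 'p')
Last column: ppppqqqpp$p
Original string S is at sorted index 9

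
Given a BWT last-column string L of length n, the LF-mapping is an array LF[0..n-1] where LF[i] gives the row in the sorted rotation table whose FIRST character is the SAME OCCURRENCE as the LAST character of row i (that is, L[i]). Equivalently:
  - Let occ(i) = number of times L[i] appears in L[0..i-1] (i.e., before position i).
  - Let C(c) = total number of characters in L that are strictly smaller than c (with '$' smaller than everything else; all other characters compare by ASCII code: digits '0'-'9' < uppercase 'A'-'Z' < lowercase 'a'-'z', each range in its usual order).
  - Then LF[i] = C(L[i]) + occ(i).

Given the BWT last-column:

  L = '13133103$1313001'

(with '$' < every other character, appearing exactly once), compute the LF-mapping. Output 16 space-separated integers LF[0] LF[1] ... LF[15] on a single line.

Answer: 4 10 5 11 12 6 1 13 0 7 14 8 15 2 3 9

Derivation:
Char counts: '$':1, '0':3, '1':6, '3':6
C (first-col start): C('$')=0, C('0')=1, C('1')=4, C('3')=10
L[0]='1': occ=0, LF[0]=C('1')+0=4+0=4
L[1]='3': occ=0, LF[1]=C('3')+0=10+0=10
L[2]='1': occ=1, LF[2]=C('1')+1=4+1=5
L[3]='3': occ=1, LF[3]=C('3')+1=10+1=11
L[4]='3': occ=2, LF[4]=C('3')+2=10+2=12
L[5]='1': occ=2, LF[5]=C('1')+2=4+2=6
L[6]='0': occ=0, LF[6]=C('0')+0=1+0=1
L[7]='3': occ=3, LF[7]=C('3')+3=10+3=13
L[8]='$': occ=0, LF[8]=C('$')+0=0+0=0
L[9]='1': occ=3, LF[9]=C('1')+3=4+3=7
L[10]='3': occ=4, LF[10]=C('3')+4=10+4=14
L[11]='1': occ=4, LF[11]=C('1')+4=4+4=8
L[12]='3': occ=5, LF[12]=C('3')+5=10+5=15
L[13]='0': occ=1, LF[13]=C('0')+1=1+1=2
L[14]='0': occ=2, LF[14]=C('0')+2=1+2=3
L[15]='1': occ=5, LF[15]=C('1')+5=4+5=9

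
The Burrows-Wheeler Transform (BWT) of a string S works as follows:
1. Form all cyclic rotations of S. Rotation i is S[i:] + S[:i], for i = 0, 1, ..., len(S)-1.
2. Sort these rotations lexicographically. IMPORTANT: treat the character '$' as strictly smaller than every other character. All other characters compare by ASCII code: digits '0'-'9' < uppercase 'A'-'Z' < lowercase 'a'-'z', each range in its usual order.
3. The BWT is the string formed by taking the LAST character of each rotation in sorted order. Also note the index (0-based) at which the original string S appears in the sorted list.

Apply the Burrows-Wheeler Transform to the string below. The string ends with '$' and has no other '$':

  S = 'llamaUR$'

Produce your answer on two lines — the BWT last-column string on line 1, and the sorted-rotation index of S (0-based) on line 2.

Answer: RUamll$a
6

Derivation:
All 8 rotations (rotation i = S[i:]+S[:i]):
  rot[0] = llamaUR$
  rot[1] = lamaUR$l
  rot[2] = amaUR$ll
  rot[3] = maUR$lla
  rot[4] = aUR$llam
  rot[5] = UR$llama
  rot[6] = R$llamaU
  rot[7] = $llamaUR
Sorted (with $ < everything):
  sorted[0] = $llamaUR  (last char: 'R')
  sorted[1] = R$llamaU  (last char: 'U')
  sorted[2] = UR$llama  (last char: 'a')
  sorted[3] = aUR$llam  (last char: 'm')
  sorted[4] = amaUR$ll  (last char: 'l')
  sorted[5] = lamaUR$l  (last char: 'l')
  sorted[6] = llamaUR$  (last char: '$')
  sorted[7] = maUR$lla  (last char: 'a')
Last column: RUamll$a
Original string S is at sorted index 6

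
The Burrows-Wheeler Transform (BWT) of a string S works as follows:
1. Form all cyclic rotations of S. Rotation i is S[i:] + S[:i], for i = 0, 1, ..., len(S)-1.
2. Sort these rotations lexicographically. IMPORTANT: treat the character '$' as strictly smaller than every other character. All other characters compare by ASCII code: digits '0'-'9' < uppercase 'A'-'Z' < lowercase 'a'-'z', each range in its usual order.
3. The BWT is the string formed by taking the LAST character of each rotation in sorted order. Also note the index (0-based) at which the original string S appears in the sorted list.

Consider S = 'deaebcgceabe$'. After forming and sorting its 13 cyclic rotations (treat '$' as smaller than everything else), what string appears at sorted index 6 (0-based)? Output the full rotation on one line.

All 13 rotations (rotation i = S[i:]+S[:i]):
  rot[0] = deaebcgceabe$
  rot[1] = eaebcgceabe$d
  rot[2] = aebcgceabe$de
  rot[3] = ebcgceabe$dea
  rot[4] = bcgceabe$deae
  rot[5] = cgceabe$deaeb
  rot[6] = gceabe$deaebc
  rot[7] = ceabe$deaebcg
  rot[8] = eabe$deaebcgc
  rot[9] = abe$deaebcgce
  rot[10] = be$deaebcgcea
  rot[11] = e$deaebcgceab
  rot[12] = $deaebcgceabe
Sorted (with $ < everything):
  sorted[0] = $deaebcgceabe
  sorted[1] = abe$deaebcgce
  sorted[2] = aebcgceabe$de
  sorted[3] = bcgceabe$deae
  sorted[4] = be$deaebcgcea
  sorted[5] = ceabe$deaebcg
  sorted[6] = cgceabe$deaeb
  sorted[7] = deaebcgceabe$
  sorted[8] = e$deaebcgceab
  sorted[9] = eabe$deaebcgc
  sorted[10] = eaebcgceabe$d
  sorted[11] = ebcgceabe$dea
  sorted[12] = gceabe$deaebc
sorted[6] = cgceabe$deaeb

Answer: cgceabe$deaeb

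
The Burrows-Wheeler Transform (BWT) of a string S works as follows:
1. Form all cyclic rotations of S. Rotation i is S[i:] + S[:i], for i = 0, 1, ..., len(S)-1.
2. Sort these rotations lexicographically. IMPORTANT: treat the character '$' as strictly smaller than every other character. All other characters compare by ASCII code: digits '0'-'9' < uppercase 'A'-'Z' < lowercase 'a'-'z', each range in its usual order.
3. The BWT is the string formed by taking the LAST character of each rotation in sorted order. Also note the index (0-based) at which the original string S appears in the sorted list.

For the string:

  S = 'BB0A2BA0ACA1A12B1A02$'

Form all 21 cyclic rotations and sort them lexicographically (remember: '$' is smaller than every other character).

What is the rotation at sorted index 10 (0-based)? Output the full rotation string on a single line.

Answer: A02$BB0A2BA0ACA1A12B1

Derivation:
All 21 rotations (rotation i = S[i:]+S[:i]):
  rot[0] = BB0A2BA0ACA1A12B1A02$
  rot[1] = B0A2BA0ACA1A12B1A02$B
  rot[2] = 0A2BA0ACA1A12B1A02$BB
  rot[3] = A2BA0ACA1A12B1A02$BB0
  rot[4] = 2BA0ACA1A12B1A02$BB0A
  rot[5] = BA0ACA1A12B1A02$BB0A2
  rot[6] = A0ACA1A12B1A02$BB0A2B
  rot[7] = 0ACA1A12B1A02$BB0A2BA
  rot[8] = ACA1A12B1A02$BB0A2BA0
  rot[9] = CA1A12B1A02$BB0A2BA0A
  rot[10] = A1A12B1A02$BB0A2BA0AC
  rot[11] = 1A12B1A02$BB0A2BA0ACA
  rot[12] = A12B1A02$BB0A2BA0ACA1
  rot[13] = 12B1A02$BB0A2BA0ACA1A
  rot[14] = 2B1A02$BB0A2BA0ACA1A1
  rot[15] = B1A02$BB0A2BA0ACA1A12
  rot[16] = 1A02$BB0A2BA0ACA1A12B
  rot[17] = A02$BB0A2BA0ACA1A12B1
  rot[18] = 02$BB0A2BA0ACA1A12B1A
  rot[19] = 2$BB0A2BA0ACA1A12B1A0
  rot[20] = $BB0A2BA0ACA1A12B1A02
Sorted (with $ < everything):
  sorted[0] = $BB0A2BA0ACA1A12B1A02
  sorted[1] = 02$BB0A2BA0ACA1A12B1A
  sorted[2] = 0A2BA0ACA1A12B1A02$BB
  sorted[3] = 0ACA1A12B1A02$BB0A2BA
  sorted[4] = 12B1A02$BB0A2BA0ACA1A
  sorted[5] = 1A02$BB0A2BA0ACA1A12B
  sorted[6] = 1A12B1A02$BB0A2BA0ACA
  sorted[7] = 2$BB0A2BA0ACA1A12B1A0
  sorted[8] = 2B1A02$BB0A2BA0ACA1A1
  sorted[9] = 2BA0ACA1A12B1A02$BB0A
  sorted[10] = A02$BB0A2BA0ACA1A12B1
  sorted[11] = A0ACA1A12B1A02$BB0A2B
  sorted[12] = A12B1A02$BB0A2BA0ACA1
  sorted[13] = A1A12B1A02$BB0A2BA0AC
  sorted[14] = A2BA0ACA1A12B1A02$BB0
  sorted[15] = ACA1A12B1A02$BB0A2BA0
  sorted[16] = B0A2BA0ACA1A12B1A02$B
  sorted[17] = B1A02$BB0A2BA0ACA1A12
  sorted[18] = BA0ACA1A12B1A02$BB0A2
  sorted[19] = BB0A2BA0ACA1A12B1A02$
  sorted[20] = CA1A12B1A02$BB0A2BA0A
sorted[10] = A02$BB0A2BA0ACA1A12B1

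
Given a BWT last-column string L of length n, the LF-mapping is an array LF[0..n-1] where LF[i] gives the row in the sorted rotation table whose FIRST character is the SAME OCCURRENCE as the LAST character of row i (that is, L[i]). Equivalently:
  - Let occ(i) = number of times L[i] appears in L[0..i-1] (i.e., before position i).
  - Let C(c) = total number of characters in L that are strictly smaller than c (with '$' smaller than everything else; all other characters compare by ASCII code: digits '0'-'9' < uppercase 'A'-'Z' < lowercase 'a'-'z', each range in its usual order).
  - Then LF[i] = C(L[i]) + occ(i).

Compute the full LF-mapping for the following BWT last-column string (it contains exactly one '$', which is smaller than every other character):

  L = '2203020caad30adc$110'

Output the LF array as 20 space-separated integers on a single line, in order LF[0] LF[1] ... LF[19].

Answer: 8 9 1 11 2 10 3 16 13 14 18 12 4 15 19 17 0 6 7 5

Derivation:
Char counts: '$':1, '0':5, '1':2, '2':3, '3':2, 'a':3, 'c':2, 'd':2
C (first-col start): C('$')=0, C('0')=1, C('1')=6, C('2')=8, C('3')=11, C('a')=13, C('c')=16, C('d')=18
L[0]='2': occ=0, LF[0]=C('2')+0=8+0=8
L[1]='2': occ=1, LF[1]=C('2')+1=8+1=9
L[2]='0': occ=0, LF[2]=C('0')+0=1+0=1
L[3]='3': occ=0, LF[3]=C('3')+0=11+0=11
L[4]='0': occ=1, LF[4]=C('0')+1=1+1=2
L[5]='2': occ=2, LF[5]=C('2')+2=8+2=10
L[6]='0': occ=2, LF[6]=C('0')+2=1+2=3
L[7]='c': occ=0, LF[7]=C('c')+0=16+0=16
L[8]='a': occ=0, LF[8]=C('a')+0=13+0=13
L[9]='a': occ=1, LF[9]=C('a')+1=13+1=14
L[10]='d': occ=0, LF[10]=C('d')+0=18+0=18
L[11]='3': occ=1, LF[11]=C('3')+1=11+1=12
L[12]='0': occ=3, LF[12]=C('0')+3=1+3=4
L[13]='a': occ=2, LF[13]=C('a')+2=13+2=15
L[14]='d': occ=1, LF[14]=C('d')+1=18+1=19
L[15]='c': occ=1, LF[15]=C('c')+1=16+1=17
L[16]='$': occ=0, LF[16]=C('$')+0=0+0=0
L[17]='1': occ=0, LF[17]=C('1')+0=6+0=6
L[18]='1': occ=1, LF[18]=C('1')+1=6+1=7
L[19]='0': occ=4, LF[19]=C('0')+4=1+4=5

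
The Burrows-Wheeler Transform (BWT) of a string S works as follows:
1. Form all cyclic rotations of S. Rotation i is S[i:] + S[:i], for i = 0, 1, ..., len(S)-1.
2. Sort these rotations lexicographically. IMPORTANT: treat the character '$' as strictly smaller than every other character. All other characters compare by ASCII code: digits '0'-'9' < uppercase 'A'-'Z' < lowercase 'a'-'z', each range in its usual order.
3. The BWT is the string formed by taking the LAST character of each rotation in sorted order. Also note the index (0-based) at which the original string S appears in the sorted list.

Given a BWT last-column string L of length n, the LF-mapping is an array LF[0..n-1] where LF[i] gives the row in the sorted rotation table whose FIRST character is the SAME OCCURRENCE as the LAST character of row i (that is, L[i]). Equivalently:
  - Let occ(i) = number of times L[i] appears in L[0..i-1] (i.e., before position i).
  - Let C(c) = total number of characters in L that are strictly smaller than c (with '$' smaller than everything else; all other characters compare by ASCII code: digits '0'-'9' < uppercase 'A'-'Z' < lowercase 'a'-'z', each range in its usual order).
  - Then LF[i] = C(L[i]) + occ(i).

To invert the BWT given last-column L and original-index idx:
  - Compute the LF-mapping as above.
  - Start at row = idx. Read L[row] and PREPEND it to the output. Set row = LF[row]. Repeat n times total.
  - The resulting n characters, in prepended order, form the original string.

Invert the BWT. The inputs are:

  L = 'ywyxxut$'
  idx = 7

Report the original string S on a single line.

Answer: yuxxwty$

Derivation:
LF mapping: 6 3 7 4 5 2 1 0
Walk LF starting at row 7, prepending L[row]:
  step 1: row=7, L[7]='$', prepend. Next row=LF[7]=0
  step 2: row=0, L[0]='y', prepend. Next row=LF[0]=6
  step 3: row=6, L[6]='t', prepend. Next row=LF[6]=1
  step 4: row=1, L[1]='w', prepend. Next row=LF[1]=3
  step 5: row=3, L[3]='x', prepend. Next row=LF[3]=4
  step 6: row=4, L[4]='x', prepend. Next row=LF[4]=5
  step 7: row=5, L[5]='u', prepend. Next row=LF[5]=2
  step 8: row=2, L[2]='y', prepend. Next row=LF[2]=7
Reversed output: yuxxwty$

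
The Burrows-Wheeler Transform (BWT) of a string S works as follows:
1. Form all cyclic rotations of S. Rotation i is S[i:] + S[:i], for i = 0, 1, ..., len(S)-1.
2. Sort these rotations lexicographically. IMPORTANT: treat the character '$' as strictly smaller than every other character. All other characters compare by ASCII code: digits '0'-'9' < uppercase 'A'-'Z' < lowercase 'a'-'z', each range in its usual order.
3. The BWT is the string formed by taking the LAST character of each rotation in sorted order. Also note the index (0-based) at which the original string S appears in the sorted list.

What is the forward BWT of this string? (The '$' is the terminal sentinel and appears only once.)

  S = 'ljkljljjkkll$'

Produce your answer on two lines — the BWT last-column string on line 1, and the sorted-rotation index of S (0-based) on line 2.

All 13 rotations (rotation i = S[i:]+S[:i]):
  rot[0] = ljkljljjkkll$
  rot[1] = jkljljjkkll$l
  rot[2] = kljljjkkll$lj
  rot[3] = ljljjkkll$ljk
  rot[4] = jljjkkll$ljkl
  rot[5] = ljjkkll$ljklj
  rot[6] = jjkkll$ljkljl
  rot[7] = jkkll$ljkljlj
  rot[8] = kkll$ljkljljj
  rot[9] = kll$ljkljljjk
  rot[10] = ll$ljkljljjkk
  rot[11] = l$ljkljljjkkl
  rot[12] = $ljkljljjkkll
Sorted (with $ < everything):
  sorted[0] = $ljkljljjkkll  (last char: 'l')
  sorted[1] = jjkkll$ljkljl  (last char: 'l')
  sorted[2] = jkkll$ljkljlj  (last char: 'j')
  sorted[3] = jkljljjkkll$l  (last char: 'l')
  sorted[4] = jljjkkll$ljkl  (last char: 'l')
  sorted[5] = kkll$ljkljljj  (last char: 'j')
  sorted[6] = kljljjkkll$lj  (last char: 'j')
  sorted[7] = kll$ljkljljjk  (last char: 'k')
  sorted[8] = l$ljkljljjkkl  (last char: 'l')
  sorted[9] = ljjkkll$ljklj  (last char: 'j')
  sorted[10] = ljkljljjkkll$  (last char: '$')
  sorted[11] = ljljjkkll$ljk  (last char: 'k')
  sorted[12] = ll$ljkljljjkk  (last char: 'k')
Last column: lljlljjklj$kk
Original string S is at sorted index 10

Answer: lljlljjklj$kk
10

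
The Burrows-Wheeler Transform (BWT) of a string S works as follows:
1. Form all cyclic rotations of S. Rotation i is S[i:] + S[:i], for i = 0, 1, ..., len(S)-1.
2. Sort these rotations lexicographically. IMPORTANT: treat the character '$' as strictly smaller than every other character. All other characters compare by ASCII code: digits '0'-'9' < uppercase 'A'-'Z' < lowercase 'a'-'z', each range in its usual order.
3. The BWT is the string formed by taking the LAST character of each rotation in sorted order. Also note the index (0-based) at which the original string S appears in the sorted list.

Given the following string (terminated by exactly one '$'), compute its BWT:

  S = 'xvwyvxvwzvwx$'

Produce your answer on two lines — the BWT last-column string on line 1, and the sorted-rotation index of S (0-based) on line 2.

Answer: xzxxyvvvw$vww
9

Derivation:
All 13 rotations (rotation i = S[i:]+S[:i]):
  rot[0] = xvwyvxvwzvwx$
  rot[1] = vwyvxvwzvwx$x
  rot[2] = wyvxvwzvwx$xv
  rot[3] = yvxvwzvwx$xvw
  rot[4] = vxvwzvwx$xvwy
  rot[5] = xvwzvwx$xvwyv
  rot[6] = vwzvwx$xvwyvx
  rot[7] = wzvwx$xvwyvxv
  rot[8] = zvwx$xvwyvxvw
  rot[9] = vwx$xvwyvxvwz
  rot[10] = wx$xvwyvxvwzv
  rot[11] = x$xvwyvxvwzvw
  rot[12] = $xvwyvxvwzvwx
Sorted (with $ < everything):
  sorted[0] = $xvwyvxvwzvwx  (last char: 'x')
  sorted[1] = vwx$xvwyvxvwz  (last char: 'z')
  sorted[2] = vwyvxvwzvwx$x  (last char: 'x')
  sorted[3] = vwzvwx$xvwyvx  (last char: 'x')
  sorted[4] = vxvwzvwx$xvwy  (last char: 'y')
  sorted[5] = wx$xvwyvxvwzv  (last char: 'v')
  sorted[6] = wyvxvwzvwx$xv  (last char: 'v')
  sorted[7] = wzvwx$xvwyvxv  (last char: 'v')
  sorted[8] = x$xvwyvxvwzvw  (last char: 'w')
  sorted[9] = xvwyvxvwzvwx$  (last char: '$')
  sorted[10] = xvwzvwx$xvwyv  (last char: 'v')
  sorted[11] = yvxvwzvwx$xvw  (last char: 'w')
  sorted[12] = zvwx$xvwyvxvw  (last char: 'w')
Last column: xzxxyvvvw$vww
Original string S is at sorted index 9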